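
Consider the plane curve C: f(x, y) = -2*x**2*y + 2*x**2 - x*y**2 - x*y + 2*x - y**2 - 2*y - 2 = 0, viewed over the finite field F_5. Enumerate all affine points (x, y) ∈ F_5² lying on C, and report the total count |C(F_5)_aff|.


Affine F_5-points: {(0, 1), (0, 2), (1, 1), (1, 4), (2, 0), (2, 1), (3, 1), (3, 2), (4, 1)}; count = 9.

For each of the 25 pairs (x, y) ∈ F_5², evaluate f(x, y) mod 5. Record the zeros.
  x = 0: [0↦3, 1↦0, 2↦0, 3↦3, 4↦4]  zeros at y ∈ {1, 2}
  x = 1: [0↦2, 1↦0, 2↦4, 3↦4, 4↦0]  zeros at y ∈ {1, 4}
  x = 2: [0↦0, 1↦0, 2↦4, 3↦2, 4↦4]  zeros at y ∈ {0, 1}
  x = 3: [0↦2, 1↦0, 2↦0, 3↦2, 4↦1]  zeros at y ∈ {1, 2}
  x = 4: [0↦3, 1↦0, 2↦2, 3↦4, 4↦1]  zeros at y ∈ {1}
Collecting zeros: affine points = {(0, 1), (0, 2), (1, 1), (1, 4), (2, 0), (2, 1), (3, 1), (3, 2), (4, 1)}.
Total count |C(F_5)_aff| = 9.


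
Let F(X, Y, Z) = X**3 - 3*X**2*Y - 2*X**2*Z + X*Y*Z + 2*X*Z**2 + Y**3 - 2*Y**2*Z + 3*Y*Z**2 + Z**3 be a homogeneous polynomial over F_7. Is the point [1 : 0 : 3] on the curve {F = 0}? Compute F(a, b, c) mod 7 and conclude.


F(1,0,3) ≡ 5 (mod 7); P is NOT on the curve.

Evaluate F(1, 0, 3) term-by-term (mod 7).
  X**3 ↦ 1·1·1·1 = 1
  -3*X**2*Y ↦ -3·1·0·1 = 0
  -2*X**2*Z ↦ -2·1·1·3 = -6
  X*Y*Z ↦ 1·1·0·3 = 0
  2*X*Z**2 ↦ 2·1·1·9 = 18
  Y**3 ↦ 1·1·0·1 = 0
  -2*Y**2*Z ↦ -2·1·0·3 = 0
  3*Y*Z**2 ↦ 3·1·0·9 = 0
  Z**3 ↦ 1·1·1·27 = 27
Sum: F(1, 0, 3) = (1) + (0) + (-6) + (0) + (18) + (0) + (0) + (0) + (27) = 40.
Reducing mod 7: 40 ≡ 5 (mod 7).
Since F(a, b, c) ≡ 5 ≠ 0 (mod 7), P does NOT lie on the curve.


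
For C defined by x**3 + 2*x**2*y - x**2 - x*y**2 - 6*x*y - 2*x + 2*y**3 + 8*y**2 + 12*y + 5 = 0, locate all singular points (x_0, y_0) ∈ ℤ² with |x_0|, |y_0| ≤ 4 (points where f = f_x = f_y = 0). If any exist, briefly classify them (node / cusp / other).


Singular points: {(1, -1)}; classification: cusp.

Compute partial derivatives:
  f_x = 3*x**2 + 4*x*y - 2*x - y**2 - 6*y - 2.
  f_y = 2*x**2 - 2*x*y - 6*x + 6*y**2 + 16*y + 12.
Scan x_0 ∈ {−4, ..., 4}. For each x_0, f_y(x_0, y) is a polynomial in y; find its integer roots y ∈ {−4, ..., 4}, then test f_x and f at those candidates.
  x = -4: f_y(-4, y) = 6*y**2 + 24*y + 68; no integer root y with |y| ≤ 4.
  x = -3: f_y(-3, y) = 6*y**2 + 22*y + 48; no integer root y with |y| ≤ 4.
  x = -2: f_y(-2, y) = 6*y**2 + 20*y + 32; no integer root y with |y| ≤ 4.
  x = -1: f_y(-1, y) = 6*y**2 + 18*y + 20; no integer root y with |y| ≤ 4.
  x = 0: f_y(0, y) = 6*y**2 + 16*y + 12; no integer root y with |y| ≤ 4.
  x = 1: f_y(1, y) = 6*y**2 + 14*y + 8; vanishes at y ∈ {-1}. (1, -1): f_x = 0, f = 0 — SINGULAR.
  x = 2: f_y(2, y) = 6*y**2 + 12*y + 8; no integer root y with |y| ≤ 4.
  x = 3: f_y(3, y) = 6*y**2 + 10*y + 12; no integer root y with |y| ≤ 4.
  x = 4: f_y(4, y) = 6*y**2 + 8*y + 20; no integer root y with |y| ≤ 4.
Only singular point on the grid: (1, -1).
Classify: substitute x = 1 + u, y = -1 + v and expand: f = u**3 + 2*u**2*v - u*v**2 + 2*v**3 + v**2.
No constant or linear terms (consistent with a singular point). Quadratic part: v**2. Cubic part: u**3 + 2*u**2*v - u*v**2 + 2*v**3.
The quadratic part v**2 is a perfect square, so there is a single (double) tangent line v = 0, i.e. y = -1. Restricting the cubic part to that line (v = 0) leaves u**3 ≠ 0, so f is not divisible by v and the branch is v² ≈ -u**3 to lowest order — this is a cusp.
Classification: cusp.


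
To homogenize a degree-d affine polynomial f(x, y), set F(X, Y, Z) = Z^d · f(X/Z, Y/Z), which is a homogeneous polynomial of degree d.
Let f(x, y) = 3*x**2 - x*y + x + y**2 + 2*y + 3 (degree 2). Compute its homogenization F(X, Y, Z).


F(X, Y, Z) = 3*X**2 - X*Y + X*Z + Y**2 + 2*Y*Z + 3*Z**2

deg(f) = 2.
Substitute x = X/Z, y = Y/Z into f, then multiply by Z^2.
  monomial 3·x^2·y^0 ↦ 3·X^2·Y^0·Z^0.
  monomial -1·x^1·y^1 ↦ -1·X^1·Y^1·Z^0.
  monomial 1·x^1·y^0 ↦ 1·X^1·Y^0·Z^1.
  monomial 1·x^0·y^2 ↦ 1·X^0·Y^2·Z^0.
  monomial 2·x^0·y^1 ↦ 2·X^0·Y^1·Z^1.
  monomial 3·x^0·y^0 ↦ 3·X^0·Y^0·Z^2.
Collecting: F(X, Y, Z) = 3*X**2 - X*Y + X*Z + Y**2 + 2*Y*Z + 3*Z**2.


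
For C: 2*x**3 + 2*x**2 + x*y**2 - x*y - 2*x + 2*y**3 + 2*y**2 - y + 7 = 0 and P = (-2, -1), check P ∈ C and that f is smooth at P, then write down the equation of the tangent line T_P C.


Tangent line at P: 16*x + 7*y + 39 = 0.

Step 1: f(-2, -1) = 0, so P lies on C.
Step 2: partial derivatives
  f_x(x, y) = 6*x**2 + 4*x + y**2 - y - 2, f_y(x, y) = 2*x*y - x + 6*y**2 + 4*y - 1.
  f_x(P) = 16, f_y(P) = 7 (gradient nonzero, so P is smooth).
Step 3: tangent line at P: 16·(x − -2) + 7·(y − -1) = 0.
Expanding: 16*x + 7*y + 39 = 0.


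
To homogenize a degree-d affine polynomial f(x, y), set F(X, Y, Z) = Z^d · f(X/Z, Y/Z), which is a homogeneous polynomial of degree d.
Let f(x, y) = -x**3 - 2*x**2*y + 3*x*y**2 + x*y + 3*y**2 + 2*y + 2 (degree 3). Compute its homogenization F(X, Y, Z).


F(X, Y, Z) = -X**3 - 2*X**2*Y + 3*X*Y**2 + X*Y*Z + 3*Y**2*Z + 2*Y*Z**2 + 2*Z**3

deg(f) = 3.
Substitute x = X/Z, y = Y/Z into f, then multiply by Z^3.
  monomial -1·x^3·y^0 ↦ -1·X^3·Y^0·Z^0.
  monomial -2·x^2·y^1 ↦ -2·X^2·Y^1·Z^0.
  monomial 3·x^1·y^2 ↦ 3·X^1·Y^2·Z^0.
  monomial 1·x^1·y^1 ↦ 1·X^1·Y^1·Z^1.
  monomial 3·x^0·y^2 ↦ 3·X^0·Y^2·Z^1.
  monomial 2·x^0·y^1 ↦ 2·X^0·Y^1·Z^2.
  monomial 2·x^0·y^0 ↦ 2·X^0·Y^0·Z^3.
Collecting: F(X, Y, Z) = -X**3 - 2*X**2*Y + 3*X*Y**2 + X*Y*Z + 3*Y**2*Z + 2*Y*Z**2 + 2*Z**3.


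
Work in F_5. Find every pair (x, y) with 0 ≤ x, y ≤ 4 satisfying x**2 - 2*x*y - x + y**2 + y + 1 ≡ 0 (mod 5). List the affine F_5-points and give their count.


Affine F_5-points: ∅; count = 0.

For each of the 25 pairs (x, y) ∈ F_5², evaluate f(x, y) mod 5. Record the zeros.
  x = 0: [0↦1, 1↦3, 2↦2, 3↦3, 4↦1]  zeros at y ∈ ∅
  x = 1: [0↦1, 1↦1, 2↦3, 3↦2, 4↦3]  zeros at y ∈ ∅
  x = 2: [0↦3, 1↦1, 2↦1, 3↦3, 4↦2]  zeros at y ∈ ∅
  x = 3: [0↦2, 1↦3, 2↦1, 3↦1, 4↦3]  zeros at y ∈ ∅
  x = 4: [0↦3, 1↦2, 2↦3, 3↦1, 4↦1]  zeros at y ∈ ∅
Collecting zeros: affine points = ∅.
Total count |C(F_5)_aff| = 0.


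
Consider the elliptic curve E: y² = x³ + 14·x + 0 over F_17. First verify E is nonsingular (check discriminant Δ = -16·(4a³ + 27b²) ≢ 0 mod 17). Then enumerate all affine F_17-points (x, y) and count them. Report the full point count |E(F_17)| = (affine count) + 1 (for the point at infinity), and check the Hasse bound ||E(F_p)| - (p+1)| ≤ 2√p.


Affine points = {(0, 0), (1, 7), (1, 10), (2, 6), (2, 11), (3, 1), (3, 16), (4, 1), (4, 16), (5, 5), (5, 12), (7, 4), (7, 13), (10, 1), (10, 16), (12, 3), (12, 14), (13, 4), (13, 13), (14, 4), (14, 13), (15, 7), (15, 10), (16, 6), (16, 11)}; affine count = 25; |E(F_17)| = 26.

Discriminant check: Δ ∝ 4a³ + 27b² = 4·14³ + 27·0² = 4·2744 + 27·0 ≡ 11 (mod 17). Nonzero ⇒ E is nonsingular.
For each x ∈ F_17, compute rhs = x³ + 14·x + 0 mod 17, then count y ∈ F_17 with y² ≡ rhs.
  x = 0: rhs = 0, matching y values: 0 (1 points).
  x = 1: rhs = 15, matching y values: 7, 10 (2 points).
  x = 2: rhs = 2, matching y values: 6, 11 (2 points).
  x = 3: rhs = 1, matching y values: 1, 16 (2 points).
  x = 4: rhs = 1, matching y values: 1, 16 (2 points).
  x = 5: rhs = 8, matching y values: 5, 12 (2 points).
  x = 6: rhs = 11, matching y values: none (0 points).
  x = 7: rhs = 16, matching y values: 4, 13 (2 points).
  x = 8: rhs = 12, matching y values: none (0 points).
  x = 9: rhs = 5, matching y values: none (0 points).
  x = 10: rhs = 1, matching y values: 1, 16 (2 points).
  x = 11: rhs = 6, matching y values: none (0 points).
  x = 12: rhs = 9, matching y values: 3, 14 (2 points).
  x = 13: rhs = 16, matching y values: 4, 13 (2 points).
  x = 14: rhs = 16, matching y values: 4, 13 (2 points).
  x = 15: rhs = 15, matching y values: 7, 10 (2 points).
  x = 16: rhs = 2, matching y values: 6, 11 (2 points).
Total affine count: 25.
Full point count |E(F_17)| = 25 + 1 = 26.
Hasse bound: |26 − (17+1)| = |8| = 8 ≤ 2√17 ≈ 8.2462 ✓.


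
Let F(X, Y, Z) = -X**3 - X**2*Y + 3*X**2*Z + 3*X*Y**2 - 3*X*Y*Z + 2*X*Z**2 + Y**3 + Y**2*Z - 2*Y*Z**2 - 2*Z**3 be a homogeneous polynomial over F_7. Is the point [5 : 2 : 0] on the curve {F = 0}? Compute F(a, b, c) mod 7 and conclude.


F(5,2,0) ≡ 5 (mod 7); P is NOT on the curve.

Evaluate F(5, 2, 0) term-by-term (mod 7).
  -X**3 ↦ -1·125·1·1 = -125
  -X**2*Y ↦ -1·25·2·1 = -50
  3*X**2*Z ↦ 3·25·1·0 = 0
  3*X*Y**2 ↦ 3·5·4·1 = 60
  -3*X*Y*Z ↦ -3·5·2·0 = 0
  2*X*Z**2 ↦ 2·5·1·0 = 0
  Y**3 ↦ 1·1·8·1 = 8
  Y**2*Z ↦ 1·1·4·0 = 0
  -2*Y*Z**2 ↦ -2·1·2·0 = 0
  -2*Z**3 ↦ -2·1·1·0 = 0
Sum: F(5, 2, 0) = (-125) + (-50) + (0) + (60) + (0) + (0) + (8) + (0) + (0) + (0) = -107.
Reducing mod 7: -107 ≡ 5 (mod 7).
Since F(a, b, c) ≡ 5 ≠ 0 (mod 7), P does NOT lie on the curve.


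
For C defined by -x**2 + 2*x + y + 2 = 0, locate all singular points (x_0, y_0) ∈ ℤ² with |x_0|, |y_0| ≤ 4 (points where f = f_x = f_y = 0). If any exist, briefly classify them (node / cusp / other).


No singular points in the scanned grid; C is smooth there.

Compute partial derivatives:
  f_x = 2 - 2*x.
  f_y = 1.
f_y = 1 is a nonzero constant, so f_y never vanishes: no point (x, y) can satisfy f = f_x = f_y = 0. In particular no (x, y) ∈ {−4, ..., 4}² is singular; the curve is smooth.


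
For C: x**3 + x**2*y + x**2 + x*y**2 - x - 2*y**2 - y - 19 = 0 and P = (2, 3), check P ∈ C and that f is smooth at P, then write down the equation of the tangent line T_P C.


Tangent line at P: 36*x + 3*y - 81 = 0.

Step 1: f(2, 3) = 0, so P lies on C.
Step 2: partial derivatives
  f_x(x, y) = 3*x**2 + 2*x*y + 2*x + y**2 - 1, f_y(x, y) = x**2 + 2*x*y - 4*y - 1.
  f_x(P) = 36, f_y(P) = 3 (gradient nonzero, so P is smooth).
Step 3: tangent line at P: 36·(x − 2) + 3·(y − 3) = 0.
Expanding: 36*x + 3*y - 81 = 0.


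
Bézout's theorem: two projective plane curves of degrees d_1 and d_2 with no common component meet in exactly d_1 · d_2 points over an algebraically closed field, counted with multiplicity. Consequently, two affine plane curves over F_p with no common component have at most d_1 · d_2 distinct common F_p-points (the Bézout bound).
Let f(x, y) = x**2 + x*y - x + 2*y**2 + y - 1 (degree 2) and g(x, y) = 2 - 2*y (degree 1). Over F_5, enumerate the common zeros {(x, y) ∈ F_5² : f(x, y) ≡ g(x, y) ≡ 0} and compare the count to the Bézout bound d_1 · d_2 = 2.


Common zeros: ∅; count = 0; Bézout bound = 2.

deg(f) = 2, deg(g) = 1, so Bézout bound = 2.
Scan x ∈ F_5. For each x, list the y ∈ F_5 with f(x, y) ≡ 0 and those with g(x, y) ≡ 0 (mod 5); the common zeros in that column are the intersection.
  x = 0: f ≡ 0 at y ∈ {3, 4}; g ≡ 0 at y ∈ {1}; common: ∅.
  x = 1: f ≡ 0 at y ∈ ∅; g ≡ 0 at y ∈ {1}; common: ∅.
  x = 2: f ≡ 0 at y ∈ {2, 4}; g ≡ 0 at y ∈ {1}; common: ∅.
  x = 3: f ≡ 0 at y ∈ {0, 3}; g ≡ 0 at y ∈ {1}; common: ∅.
  x = 4: f ≡ 0 at y ∈ ∅; g ≡ 0 at y ∈ {1}; common: ∅.
Collecting: common zeros = ∅, so the count is 0.
Comparison with the Bézout bound: 0 ≤ 2 = deg(f)·deg(g), as expected for curves with no common component (the affine F_5-count falls short of the bound because intersections may lie at infinity, over extension fields, or carry multiplicity).


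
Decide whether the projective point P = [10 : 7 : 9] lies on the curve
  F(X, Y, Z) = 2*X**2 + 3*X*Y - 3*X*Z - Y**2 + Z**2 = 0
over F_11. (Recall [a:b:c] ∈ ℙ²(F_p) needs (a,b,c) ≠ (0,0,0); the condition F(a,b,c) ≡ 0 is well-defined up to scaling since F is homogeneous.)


F(10,7,9) ≡ 7 (mod 11); P is NOT on the curve.

Evaluate F(10, 7, 9) term-by-term (mod 11).
  2*X**2 ↦ 2·100·1·1 = 200
  3*X*Y ↦ 3·10·7·1 = 210
  -3*X*Z ↦ -3·10·1·9 = -270
  -Y**2 ↦ -1·1·49·1 = -49
  Z**2 ↦ 1·1·1·81 = 81
Sum: F(10, 7, 9) = (200) + (210) + (-270) + (-49) + (81) = 172.
Reducing mod 11: 172 ≡ 7 (mod 11).
Since F(a, b, c) ≡ 7 ≠ 0 (mod 11), P does NOT lie on the curve.


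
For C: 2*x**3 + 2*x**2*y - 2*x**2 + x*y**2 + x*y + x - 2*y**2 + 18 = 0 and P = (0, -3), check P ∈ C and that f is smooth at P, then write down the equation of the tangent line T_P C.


Tangent line at P: 7*x + 12*y + 36 = 0.

Step 1: f(0, -3) = 0, so P lies on C.
Step 2: partial derivatives
  f_x(x, y) = 6*x**2 + 4*x*y - 4*x + y**2 + y + 1, f_y(x, y) = 2*x**2 + 2*x*y + x - 4*y.
  f_x(P) = 7, f_y(P) = 12 (gradient nonzero, so P is smooth).
Step 3: tangent line at P: 7·(x − 0) + 12·(y − -3) = 0.
Expanding: 7*x + 12*y + 36 = 0.


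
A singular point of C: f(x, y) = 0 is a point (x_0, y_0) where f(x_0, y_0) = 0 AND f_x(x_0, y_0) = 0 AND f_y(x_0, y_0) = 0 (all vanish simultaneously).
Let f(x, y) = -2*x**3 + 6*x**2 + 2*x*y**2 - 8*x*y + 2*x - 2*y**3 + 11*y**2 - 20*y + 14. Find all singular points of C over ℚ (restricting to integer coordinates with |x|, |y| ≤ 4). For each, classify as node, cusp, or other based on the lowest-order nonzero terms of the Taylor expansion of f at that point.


Singular points: {(1, 2)}; classification: cusp.

Compute partial derivatives:
  f_x = -6*x**2 + 12*x + 2*y**2 - 8*y + 2.
  f_y = 4*x*y - 8*x - 6*y**2 + 22*y - 20.
Scan x_0 ∈ {−4, ..., 4}. For each x_0, f_y(x_0, y) is a polynomial in y; find its integer roots y ∈ {−4, ..., 4}, then test f_x and f at those candidates.
  x = -4: f_y(-4, y) = -6*y**2 + 6*y + 12; vanishes at y ∈ {-1, 2}. (-4, -1): f_x = -132 ≠ 0; (-4, 2): f_x = -150 ≠ 0.
  x = -3: f_y(-3, y) = -6*y**2 + 10*y + 4; vanishes at y ∈ {2}. (-3, 2): f_x = -96 ≠ 0.
  x = -2: f_y(-2, y) = -6*y**2 + 14*y - 4; vanishes at y ∈ {2}. (-2, 2): f_x = -54 ≠ 0.
  x = -1: f_y(-1, y) = -6*y**2 + 18*y - 12; vanishes at y ∈ {1, 2}. (-1, 1): f_x = -22 ≠ 0; (-1, 2): f_x = -24 ≠ 0.
  x = 0: f_y(0, y) = -6*y**2 + 22*y - 20; vanishes at y ∈ {2}. (0, 2): f_x = -6 ≠ 0.
  x = 1: f_y(1, y) = -6*y**2 + 26*y - 28; vanishes at y ∈ {2}. (1, 2): f_x = 0, f = 0 — SINGULAR.
  x = 2: f_y(2, y) = -6*y**2 + 30*y - 36; vanishes at y ∈ {2, 3}. (2, 2): f_x = -6 ≠ 0; (2, 3): f_x = -4 ≠ 0.
  x = 3: f_y(3, y) = -6*y**2 + 34*y - 44; vanishes at y ∈ {2}. (3, 2): f_x = -24 ≠ 0.
  x = 4: f_y(4, y) = -6*y**2 + 38*y - 52; vanishes at y ∈ {2}. (4, 2): f_x = -54 ≠ 0.
Only singular point on the grid: (1, 2).
Classify: substitute x = 1 + u, y = 2 + v and expand: f = -2*u**3 + 2*u*v**2 - 2*v**3 + v**2.
No constant or linear terms (consistent with a singular point). Quadratic part: v**2. Cubic part: -2*u**3 + 2*u*v**2 - 2*v**3.
The quadratic part v**2 is a perfect square, so there is a single (double) tangent line v = 0, i.e. y = 2. Restricting the cubic part to that line (v = 0) leaves -2*u**3 ≠ 0, so f is not divisible by v and the branch is v² ≈ 2*u**3 to lowest order — this is a cusp.
Classification: cusp.


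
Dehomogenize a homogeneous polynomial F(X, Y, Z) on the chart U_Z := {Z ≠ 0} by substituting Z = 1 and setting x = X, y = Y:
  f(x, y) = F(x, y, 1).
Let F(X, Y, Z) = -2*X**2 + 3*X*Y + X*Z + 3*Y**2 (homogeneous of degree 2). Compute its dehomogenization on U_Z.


f(x, y) = -2*x**2 + 3*x*y + x + 3*y**2

On U_Z we set Z = 1. Each monomial c·X^i·Y^j·Z^k in F becomes c·x^i·y^j·1^k = c·x^i·y^j.
Substituting Z = 1: F(X, Y, 1) = -2*x**2 + 3*x*y + x + 3*y**2.
Note: deg(f) ≤ deg(F) = 2; strict inequality happens when F is divisible by Z (lost terms).


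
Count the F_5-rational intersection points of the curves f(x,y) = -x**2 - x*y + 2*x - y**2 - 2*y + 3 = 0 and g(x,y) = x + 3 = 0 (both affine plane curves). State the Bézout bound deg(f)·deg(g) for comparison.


Common zeros: ∅; count = 0; Bézout bound = 2.

deg(f) = 2, deg(g) = 1, so Bézout bound = 2.
Scan x ∈ F_5. For each x, list the y ∈ F_5 with f(x, y) ≡ 0 and those with g(x, y) ≡ 0 (mod 5); the common zeros in that column are the intersection.
  x = 0: f ≡ 0 at y ∈ {1, 2}; g ≡ 0 at y ∈ ∅; common: ∅.
  x = 1: f ≡ 0 at y ∈ {1}; g ≡ 0 at y ∈ ∅; common: ∅.
  x = 2: f ≡ 0 at y ∈ ∅; g ≡ 0 at y ∈ {0, 1, 2, 3, 4}; common: ∅.
  x = 3: f ≡ 0 at y ∈ {0}; g ≡ 0 at y ∈ ∅; common: ∅.
  x = 4: f ≡ 0 at y ∈ {0, 4}; g ≡ 0 at y ∈ ∅; common: ∅.
Collecting: common zeros = ∅, so the count is 0.
Comparison with the Bézout bound: 0 ≤ 2 = deg(f)·deg(g), as expected for curves with no common component (the affine F_5-count falls short of the bound because intersections may lie at infinity, over extension fields, or carry multiplicity).


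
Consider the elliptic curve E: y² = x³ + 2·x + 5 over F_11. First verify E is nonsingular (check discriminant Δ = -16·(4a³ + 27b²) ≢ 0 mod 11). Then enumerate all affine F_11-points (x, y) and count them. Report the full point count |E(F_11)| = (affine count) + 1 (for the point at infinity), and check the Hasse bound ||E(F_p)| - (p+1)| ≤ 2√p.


Affine points = {(0, 4), (0, 7), (3, 4), (3, 7), (4, 0), (8, 4), (8, 7), (9, 2), (9, 9)}; affine count = 9; |E(F_11)| = 10.

Discriminant check: Δ ∝ 4a³ + 27b² = 4·2³ + 27·5² = 4·8 + 27·25 ≡ 3 (mod 11). Nonzero ⇒ E is nonsingular.
For each x ∈ F_11, compute rhs = x³ + 2·x + 5 mod 11, then count y ∈ F_11 with y² ≡ rhs.
  x = 0: rhs = 5, matching y values: 4, 7 (2 points).
  x = 1: rhs = 8, matching y values: none (0 points).
  x = 2: rhs = 6, matching y values: none (0 points).
  x = 3: rhs = 5, matching y values: 4, 7 (2 points).
  x = 4: rhs = 0, matching y values: 0 (1 points).
  x = 5: rhs = 8, matching y values: none (0 points).
  x = 6: rhs = 2, matching y values: none (0 points).
  x = 7: rhs = 10, matching y values: none (0 points).
  x = 8: rhs = 5, matching y values: 4, 7 (2 points).
  x = 9: rhs = 4, matching y values: 2, 9 (2 points).
  x = 10: rhs = 2, matching y values: none (0 points).
Total affine count: 9.
Full point count |E(F_11)| = 9 + 1 = 10.
Hasse bound: |10 − (11+1)| = |-2| = 2 ≤ 2√11 ≈ 6.6332 ✓.


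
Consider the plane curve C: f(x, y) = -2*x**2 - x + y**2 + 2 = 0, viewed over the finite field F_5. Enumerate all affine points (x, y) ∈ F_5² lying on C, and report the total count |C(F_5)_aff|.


Affine F_5-points: {(1, 1), (1, 4), (3, 2), (3, 3), (4, 2), (4, 3)}; count = 6.

For each of the 25 pairs (x, y) ∈ F_5², evaluate f(x, y) mod 5. Record the zeros.
  x = 0: [0↦2, 1↦3, 2↦1, 3↦1, 4↦3]  zeros at y ∈ ∅
  x = 1: [0↦4, 1↦0, 2↦3, 3↦3, 4↦0]  zeros at y ∈ {1, 4}
  x = 2: [0↦2, 1↦3, 2↦1, 3↦1, 4↦3]  zeros at y ∈ ∅
  x = 3: [0↦1, 1↦2, 2↦0, 3↦0, 4↦2]  zeros at y ∈ {2, 3}
  x = 4: [0↦1, 1↦2, 2↦0, 3↦0, 4↦2]  zeros at y ∈ {2, 3}
Collecting zeros: affine points = {(1, 1), (1, 4), (3, 2), (3, 3), (4, 2), (4, 3)}.
Total count |C(F_5)_aff| = 6.


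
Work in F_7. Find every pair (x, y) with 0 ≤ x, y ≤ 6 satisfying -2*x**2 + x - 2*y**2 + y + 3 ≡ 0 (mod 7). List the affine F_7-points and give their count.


Affine F_7-points: {(0, 5), (0, 6), (4, 5), (4, 6), (5, 0), (5, 4), (6, 0), (6, 4)}; count = 8.

For each of the 49 pairs (x, y) ∈ F_7², evaluate f(x, y) mod 7. Record the zeros.
  x = 0: [0↦3, 1↦2, 2↦4, 3↦2, 4↦3, 5↦0, 6↦0]  zeros at y ∈ {5, 6}
  x = 1: [0↦2, 1↦1, 2↦3, 3↦1, 4↦2, 5↦6, 6↦6]  zeros at y ∈ ∅
  x = 2: [0↦4, 1↦3, 2↦5, 3↦3, 4↦4, 5↦1, 6↦1]  zeros at y ∈ ∅
  x = 3: [0↦2, 1↦1, 2↦3, 3↦1, 4↦2, 5↦6, 6↦6]  zeros at y ∈ ∅
  x = 4: [0↦3, 1↦2, 2↦4, 3↦2, 4↦3, 5↦0, 6↦0]  zeros at y ∈ {5, 6}
  x = 5: [0↦0, 1↦6, 2↦1, 3↦6, 4↦0, 5↦4, 6↦4]  zeros at y ∈ {0, 4}
  x = 6: [0↦0, 1↦6, 2↦1, 3↦6, 4↦0, 5↦4, 6↦4]  zeros at y ∈ {0, 4}
Collecting zeros: affine points = {(0, 5), (0, 6), (4, 5), (4, 6), (5, 0), (5, 4), (6, 0), (6, 4)}.
Total count |C(F_7)_aff| = 8.


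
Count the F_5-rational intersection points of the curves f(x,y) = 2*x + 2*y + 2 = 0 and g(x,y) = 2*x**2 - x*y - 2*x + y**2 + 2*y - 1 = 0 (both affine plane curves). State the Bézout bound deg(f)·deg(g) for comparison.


Common zeros: ∅; count = 0; Bézout bound = 2.

deg(f) = 1, deg(g) = 2, so Bézout bound = 2.
Scan x ∈ F_5. For each x, list the y ∈ F_5 with f(x, y) ≡ 0 and those with g(x, y) ≡ 0 (mod 5); the common zeros in that column are the intersection.
  x = 0: f ≡ 0 at y ∈ {4}; g ≡ 0 at y ∈ ∅; common: ∅.
  x = 1: f ≡ 0 at y ∈ {3}; g ≡ 0 at y ∈ {2}; common: ∅.
  x = 2: f ≡ 0 at y ∈ {2}; g ≡ 0 at y ∈ ∅; common: ∅.
  x = 3: f ≡ 0 at y ∈ {1}; g ≡ 0 at y ∈ ∅; common: ∅.
  x = 4: f ≡ 0 at y ∈ {0}; g ≡ 0 at y ∈ ∅; common: ∅.
Collecting: common zeros = ∅, so the count is 0.
Comparison with the Bézout bound: 0 ≤ 2 = deg(f)·deg(g), as expected for curves with no common component (the affine F_5-count falls short of the bound because intersections may lie at infinity, over extension fields, or carry multiplicity).


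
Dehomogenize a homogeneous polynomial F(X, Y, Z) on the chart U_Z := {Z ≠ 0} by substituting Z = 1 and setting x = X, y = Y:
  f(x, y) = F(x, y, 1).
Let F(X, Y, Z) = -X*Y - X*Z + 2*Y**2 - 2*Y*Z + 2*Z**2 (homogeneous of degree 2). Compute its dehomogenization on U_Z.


f(x, y) = -x*y - x + 2*y**2 - 2*y + 2

On U_Z we set Z = 1. Each monomial c·X^i·Y^j·Z^k in F becomes c·x^i·y^j·1^k = c·x^i·y^j.
Substituting Z = 1: F(X, Y, 1) = -x*y - x + 2*y**2 - 2*y + 2.
Note: deg(f) ≤ deg(F) = 2; strict inequality happens when F is divisible by Z (lost terms).


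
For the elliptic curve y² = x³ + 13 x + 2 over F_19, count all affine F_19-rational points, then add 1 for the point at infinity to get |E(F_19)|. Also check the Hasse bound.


Affine points = {(1, 4), (1, 15), (2, 6), (2, 13), (3, 7), (3, 12), (4, 2), (4, 17), (6, 7), (6, 12), (10, 7), (10, 12), (12, 9), (12, 10), (15, 0), (17, 5), (17, 14), (18, 8), (18, 11)}; affine count = 19; |E(F_19)| = 20.

Discriminant check: Δ ∝ 4a³ + 27b² = 4·13³ + 27·2² = 4·2197 + 27·4 ≡ 4 (mod 19). Nonzero ⇒ E is nonsingular.
For each x ∈ F_19, compute rhs = x³ + 13·x + 2 mod 19, then count y ∈ F_19 with y² ≡ rhs.
  x = 0: rhs = 2, matching y values: none (0 points).
  x = 1: rhs = 16, matching y values: 4, 15 (2 points).
  x = 2: rhs = 17, matching y values: 6, 13 (2 points).
  x = 3: rhs = 11, matching y values: 7, 12 (2 points).
  x = 4: rhs = 4, matching y values: 2, 17 (2 points).
  x = 5: rhs = 2, matching y values: none (0 points).
  x = 6: rhs = 11, matching y values: 7, 12 (2 points).
  x = 7: rhs = 18, matching y values: none (0 points).
  x = 8: rhs = 10, matching y values: none (0 points).
  x = 9: rhs = 12, matching y values: none (0 points).
  x = 10: rhs = 11, matching y values: 7, 12 (2 points).
  x = 11: rhs = 13, matching y values: none (0 points).
  x = 12: rhs = 5, matching y values: 9, 10 (2 points).
  x = 13: rhs = 12, matching y values: none (0 points).
  x = 14: rhs = 2, matching y values: none (0 points).
  x = 15: rhs = 0, matching y values: 0 (1 points).
  x = 16: rhs = 12, matching y values: none (0 points).
  x = 17: rhs = 6, matching y values: 5, 14 (2 points).
  x = 18: rhs = 7, matching y values: 8, 11 (2 points).
Total affine count: 19.
Full point count |E(F_19)| = 19 + 1 = 20.
Hasse bound: |20 − (19+1)| = |0| = 0 ≤ 2√19 ≈ 8.7178 ✓.


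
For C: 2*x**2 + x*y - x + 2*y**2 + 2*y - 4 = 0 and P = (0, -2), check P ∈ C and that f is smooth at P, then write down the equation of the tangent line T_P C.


Tangent line at P: -3*x - 6*y - 12 = 0.

Step 1: f(0, -2) = 0, so P lies on C.
Step 2: partial derivatives
  f_x(x, y) = 4*x + y - 1, f_y(x, y) = x + 4*y + 2.
  f_x(P) = -3, f_y(P) = -6 (gradient nonzero, so P is smooth).
Step 3: tangent line at P: -3·(x − 0) + -6·(y − -2) = 0.
Expanding: -3*x - 6*y - 12 = 0.


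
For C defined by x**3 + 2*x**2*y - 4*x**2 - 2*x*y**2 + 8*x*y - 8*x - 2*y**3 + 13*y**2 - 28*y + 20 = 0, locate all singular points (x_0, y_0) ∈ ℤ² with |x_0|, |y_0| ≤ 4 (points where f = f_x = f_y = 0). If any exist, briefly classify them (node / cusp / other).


Singular points: {(0, 2)}; classification: cusp.

Compute partial derivatives:
  f_x = 3*x**2 + 4*x*y - 8*x - 2*y**2 + 8*y - 8.
  f_y = 2*x**2 - 4*x*y + 8*x - 6*y**2 + 26*y - 28.
Scan x_0 ∈ {−4, ..., 4}. For each x_0, f_y(x_0, y) is a polynomial in y; find its integer roots y ∈ {−4, ..., 4}, then test f_x and f at those candidates.
  x = -4: f_y(-4, y) = -6*y**2 + 42*y - 28; no integer root y with |y| ≤ 4.
  x = -3: f_y(-3, y) = -6*y**2 + 38*y - 34; no integer root y with |y| ≤ 4.
  x = -2: f_y(-2, y) = -6*y**2 + 34*y - 36; no integer root y with |y| ≤ 4.
  x = -1: f_y(-1, y) = -6*y**2 + 30*y - 34; no integer root y with |y| ≤ 4.
  x = 0: f_y(0, y) = -6*y**2 + 26*y - 28; vanishes at y ∈ {2}. (0, 2): f_x = 0, f = 0 — SINGULAR.
  x = 1: f_y(1, y) = -6*y**2 + 22*y - 18; no integer root y with |y| ≤ 4.
  x = 2: f_y(2, y) = -6*y**2 + 18*y - 4; no integer root y with |y| ≤ 4.
  x = 3: f_y(3, y) = -6*y**2 + 14*y + 14; no integer root y with |y| ≤ 4.
  x = 4: f_y(4, y) = -6*y**2 + 10*y + 36; no integer root y with |y| ≤ 4.
Only singular point on the grid: (0, 2).
Classify: substitute x = 0 + u, y = 2 + v and expand: f = u**3 + 2*u**2*v - 2*u*v**2 - 2*v**3 + v**2.
No constant or linear terms (consistent with a singular point). Quadratic part: v**2. Cubic part: u**3 + 2*u**2*v - 2*u*v**2 - 2*v**3.
The quadratic part v**2 is a perfect square, so there is a single (double) tangent line v = 0, i.e. y = 2. Restricting the cubic part to that line (v = 0) leaves u**3 ≠ 0, so f is not divisible by v and the branch is v² ≈ -u**3 to lowest order — this is a cusp.
Classification: cusp.


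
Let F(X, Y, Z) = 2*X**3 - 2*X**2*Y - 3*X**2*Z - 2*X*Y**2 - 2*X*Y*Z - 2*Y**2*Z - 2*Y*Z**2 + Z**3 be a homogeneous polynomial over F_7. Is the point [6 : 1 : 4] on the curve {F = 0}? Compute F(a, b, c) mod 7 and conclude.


F(6,1,4) ≡ 4 (mod 7); P is NOT on the curve.

Evaluate F(6, 1, 4) term-by-term (mod 7).
  2*X**3 ↦ 2·216·1·1 = 432
  -2*X**2*Y ↦ -2·36·1·1 = -72
  -3*X**2*Z ↦ -3·36·1·4 = -432
  -2*X*Y**2 ↦ -2·6·1·1 = -12
  -2*X*Y*Z ↦ -2·6·1·4 = -48
  -2*Y**2*Z ↦ -2·1·1·4 = -8
  -2*Y*Z**2 ↦ -2·1·1·16 = -32
  Z**3 ↦ 1·1·1·64 = 64
Sum: F(6, 1, 4) = (432) + (-72) + (-432) + (-12) + (-48) + (-8) + (-32) + (64) = -108.
Reducing mod 7: -108 ≡ 4 (mod 7).
Since F(a, b, c) ≡ 4 ≠ 0 (mod 7), P does NOT lie on the curve.


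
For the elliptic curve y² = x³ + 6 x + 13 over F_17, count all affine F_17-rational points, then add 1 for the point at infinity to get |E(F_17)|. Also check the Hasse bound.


Affine points = {(0, 8), (0, 9), (2, 4), (2, 13), (4, 4), (4, 13), (5, 7), (5, 10), (10, 6), (10, 11), (11, 4), (11, 13), (14, 6), (14, 11)}; affine count = 14; |E(F_17)| = 15.

Discriminant check: Δ ∝ 4a³ + 27b² = 4·6³ + 27·13² = 4·216 + 27·169 ≡ 4 (mod 17). Nonzero ⇒ E is nonsingular.
For each x ∈ F_17, compute rhs = x³ + 6·x + 13 mod 17, then count y ∈ F_17 with y² ≡ rhs.
  x = 0: rhs = 13, matching y values: 8, 9 (2 points).
  x = 1: rhs = 3, matching y values: none (0 points).
  x = 2: rhs = 16, matching y values: 4, 13 (2 points).
  x = 3: rhs = 7, matching y values: none (0 points).
  x = 4: rhs = 16, matching y values: 4, 13 (2 points).
  x = 5: rhs = 15, matching y values: 7, 10 (2 points).
  x = 6: rhs = 10, matching y values: none (0 points).
  x = 7: rhs = 7, matching y values: none (0 points).
  x = 8: rhs = 12, matching y values: none (0 points).
  x = 9: rhs = 14, matching y values: none (0 points).
  x = 10: rhs = 2, matching y values: 6, 11 (2 points).
  x = 11: rhs = 16, matching y values: 4, 13 (2 points).
  x = 12: rhs = 11, matching y values: none (0 points).
  x = 13: rhs = 10, matching y values: none (0 points).
  x = 14: rhs = 2, matching y values: 6, 11 (2 points).
  x = 15: rhs = 10, matching y values: none (0 points).
  x = 16: rhs = 6, matching y values: none (0 points).
Total affine count: 14.
Full point count |E(F_17)| = 14 + 1 = 15.
Hasse bound: |15 − (17+1)| = |-3| = 3 ≤ 2√17 ≈ 8.2462 ✓.


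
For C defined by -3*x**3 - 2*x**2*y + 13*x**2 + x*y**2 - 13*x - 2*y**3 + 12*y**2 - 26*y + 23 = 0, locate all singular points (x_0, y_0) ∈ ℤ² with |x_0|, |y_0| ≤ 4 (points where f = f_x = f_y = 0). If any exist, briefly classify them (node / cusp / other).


Singular points: {(1, 2)}; classification: cusp.

Compute partial derivatives:
  f_x = -9*x**2 - 4*x*y + 26*x + y**2 - 13.
  f_y = -2*x**2 + 2*x*y - 6*y**2 + 24*y - 26.
Scan x_0 ∈ {−4, ..., 4}. For each x_0, f_y(x_0, y) is a polynomial in y; find its integer roots y ∈ {−4, ..., 4}, then test f_x and f at those candidates.
  x = -4: f_y(-4, y) = -6*y**2 + 16*y - 58; no integer root y with |y| ≤ 4.
  x = -3: f_y(-3, y) = -6*y**2 + 18*y - 44; no integer root y with |y| ≤ 4.
  x = -2: f_y(-2, y) = -6*y**2 + 20*y - 34; no integer root y with |y| ≤ 4.
  x = -1: f_y(-1, y) = -6*y**2 + 22*y - 28; no integer root y with |y| ≤ 4.
  x = 0: f_y(0, y) = -6*y**2 + 24*y - 26; no integer root y with |y| ≤ 4.
  x = 1: f_y(1, y) = -6*y**2 + 26*y - 28; vanishes at y ∈ {2}. (1, 2): f_x = 0, f = 0 — SINGULAR.
  x = 2: f_y(2, y) = -6*y**2 + 28*y - 34; no integer root y with |y| ≤ 4.
  x = 3: f_y(3, y) = -6*y**2 + 30*y - 44; no integer root y with |y| ≤ 4.
  x = 4: f_y(4, y) = -6*y**2 + 32*y - 58; no integer root y with |y| ≤ 4.
Only singular point on the grid: (1, 2).
Classify: substitute x = 1 + u, y = 2 + v and expand: f = -3*u**3 - 2*u**2*v + u*v**2 - 2*v**3 + v**2.
No constant or linear terms (consistent with a singular point). Quadratic part: v**2. Cubic part: -3*u**3 - 2*u**2*v + u*v**2 - 2*v**3.
The quadratic part v**2 is a perfect square, so there is a single (double) tangent line v = 0, i.e. y = 2. Restricting the cubic part to that line (v = 0) leaves -3*u**3 ≠ 0, so f is not divisible by v and the branch is v² ≈ 3*u**3 to lowest order — this is a cusp.
Classification: cusp.


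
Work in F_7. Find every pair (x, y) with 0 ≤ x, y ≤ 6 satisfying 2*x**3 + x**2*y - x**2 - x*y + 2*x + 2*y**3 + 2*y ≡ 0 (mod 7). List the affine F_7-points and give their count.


Affine F_7-points: {(0, 0), (1, 1), (1, 3), (5, 1), (5, 5)}; count = 5.

For each of the 49 pairs (x, y) ∈ F_7², evaluate f(x, y) mod 7. Record the zeros.
  x = 0: [0↦0, 1↦4, 2↦6, 3↦4, 4↦3, 5↦1, 6↦3]  zeros at y ∈ {0}
  x = 1: [0↦3, 1↦0, 2↦2, 3↦0, 4↦6, 5↦4, 6↦6]  zeros at y ∈ {1, 3}
  x = 2: [0↦2, 1↦1, 2↦5, 3↦5, 4↦6, 5↦6, 6↦3]  zeros at y ∈ ∅
  x = 3: [0↦2, 1↦5, 2↦6, 3↦3, 4↦1, 5↦5, 6↦6]  zeros at y ∈ ∅
  x = 4: [0↦1, 1↦3, 2↦3, 3↦6, 4↦3, 5↦6, 6↦6]  zeros at y ∈ ∅
  x = 5: [0↦4, 1↦0, 2↦1, 3↦5, 4↦3, 5↦0, 6↦1]  zeros at y ∈ {1, 5}
  x = 6: [0↦2, 1↦1, 2↦5, 3↦5, 4↦6, 5↦6, 6↦3]  zeros at y ∈ ∅
Collecting zeros: affine points = {(0, 0), (1, 1), (1, 3), (5, 1), (5, 5)}.
Total count |C(F_7)_aff| = 5.


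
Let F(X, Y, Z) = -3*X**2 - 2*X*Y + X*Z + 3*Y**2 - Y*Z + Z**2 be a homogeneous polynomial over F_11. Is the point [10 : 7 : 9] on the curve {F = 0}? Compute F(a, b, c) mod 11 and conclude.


F(10,7,9) ≡ 2 (mod 11); P is NOT on the curve.

Evaluate F(10, 7, 9) term-by-term (mod 11).
  -3*X**2 ↦ -3·100·1·1 = -300
  -2*X*Y ↦ -2·10·7·1 = -140
  X*Z ↦ 1·10·1·9 = 90
  3*Y**2 ↦ 3·1·49·1 = 147
  -Y*Z ↦ -1·1·7·9 = -63
  Z**2 ↦ 1·1·1·81 = 81
Sum: F(10, 7, 9) = (-300) + (-140) + (90) + (147) + (-63) + (81) = -185.
Reducing mod 11: -185 ≡ 2 (mod 11).
Since F(a, b, c) ≡ 2 ≠ 0 (mod 11), P does NOT lie on the curve.


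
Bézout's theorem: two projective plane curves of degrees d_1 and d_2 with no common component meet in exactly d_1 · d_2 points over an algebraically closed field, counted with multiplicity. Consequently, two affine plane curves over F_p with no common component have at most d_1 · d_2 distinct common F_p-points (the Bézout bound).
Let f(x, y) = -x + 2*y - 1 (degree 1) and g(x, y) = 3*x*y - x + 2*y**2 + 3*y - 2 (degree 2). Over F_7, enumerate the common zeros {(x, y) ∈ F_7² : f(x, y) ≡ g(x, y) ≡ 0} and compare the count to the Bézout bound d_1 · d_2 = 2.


Common zeros: {(0, 4), (2, 5)}; count = 2; Bézout bound = 2.

deg(f) = 1, deg(g) = 2, so Bézout bound = 2.
Scan x ∈ F_7. For each x, list the y ∈ F_7 with f(x, y) ≡ 0 and those with g(x, y) ≡ 0 (mod 7); the common zeros in that column are the intersection.
  x = 0: f ≡ 0 at y ∈ {4}; g ≡ 0 at y ∈ {4, 5}; common: {4}.
  x = 1: f ≡ 0 at y ∈ {1}; g ≡ 0 at y ∈ {5, 6}; common: ∅.
  x = 2: f ≡ 0 at y ∈ {5}; g ≡ 0 at y ∈ {1, 5}; common: {5}.
  x = 3: f ≡ 0 at y ∈ {2}; g ≡ 0 at y ∈ {3, 5}; common: ∅.
  x = 4: f ≡ 0 at y ∈ {6}; g ≡ 0 at y ∈ {5}; common: ∅.
  x = 5: f ≡ 0 at y ∈ {3}; g ≡ 0 at y ∈ {0, 5}; common: ∅.
  x = 6: f ≡ 0 at y ∈ {0}; g ≡ 0 at y ∈ {2, 5}; common: ∅.
Collecting: common zeros = {(0, 4), (2, 5)}, so the count is 2.
Comparison with the Bézout bound: 2 ≤ 2 = deg(f)·deg(g), as expected for curves with no common component (the bound is attained).


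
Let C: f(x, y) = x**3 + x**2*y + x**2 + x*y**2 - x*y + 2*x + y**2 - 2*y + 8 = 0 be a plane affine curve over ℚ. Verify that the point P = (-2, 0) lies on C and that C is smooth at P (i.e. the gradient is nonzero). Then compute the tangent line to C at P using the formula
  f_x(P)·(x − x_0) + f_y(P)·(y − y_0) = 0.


Tangent line at P: 10*x + 4*y + 20 = 0.

Step 1: f(-2, 0) = 0, so P lies on C.
Step 2: partial derivatives
  f_x(x, y) = 3*x**2 + 2*x*y + 2*x + y**2 - y + 2, f_y(x, y) = x**2 + 2*x*y - x + 2*y - 2.
  f_x(P) = 10, f_y(P) = 4 (gradient nonzero, so P is smooth).
Step 3: tangent line at P: 10·(x − -2) + 4·(y − 0) = 0.
Expanding: 10*x + 4*y + 20 = 0.


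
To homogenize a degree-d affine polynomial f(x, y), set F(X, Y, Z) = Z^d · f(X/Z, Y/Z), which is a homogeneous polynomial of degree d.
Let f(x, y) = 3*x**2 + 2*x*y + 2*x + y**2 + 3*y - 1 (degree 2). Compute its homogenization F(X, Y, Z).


F(X, Y, Z) = 3*X**2 + 2*X*Y + 2*X*Z + Y**2 + 3*Y*Z - Z**2

deg(f) = 2.
Substitute x = X/Z, y = Y/Z into f, then multiply by Z^2.
  monomial 3·x^2·y^0 ↦ 3·X^2·Y^0·Z^0.
  monomial 2·x^1·y^1 ↦ 2·X^1·Y^1·Z^0.
  monomial 2·x^1·y^0 ↦ 2·X^1·Y^0·Z^1.
  monomial 1·x^0·y^2 ↦ 1·X^0·Y^2·Z^0.
  monomial 3·x^0·y^1 ↦ 3·X^0·Y^1·Z^1.
  monomial -1·x^0·y^0 ↦ -1·X^0·Y^0·Z^2.
Collecting: F(X, Y, Z) = 3*X**2 + 2*X*Y + 2*X*Z + Y**2 + 3*Y*Z - Z**2.


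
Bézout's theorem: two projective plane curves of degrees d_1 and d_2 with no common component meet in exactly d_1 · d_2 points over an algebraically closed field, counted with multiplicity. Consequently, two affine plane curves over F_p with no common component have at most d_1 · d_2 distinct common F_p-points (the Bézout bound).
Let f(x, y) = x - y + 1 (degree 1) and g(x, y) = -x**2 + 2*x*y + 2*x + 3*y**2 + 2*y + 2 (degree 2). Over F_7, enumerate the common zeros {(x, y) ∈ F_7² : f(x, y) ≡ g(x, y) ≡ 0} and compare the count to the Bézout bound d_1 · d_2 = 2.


Common zeros: {(0, 1), (4, 5)}; count = 2; Bézout bound = 2.

deg(f) = 1, deg(g) = 2, so Bézout bound = 2.
Scan x ∈ F_7. For each x, list the y ∈ F_7 with f(x, y) ≡ 0 and those with g(x, y) ≡ 0 (mod 7); the common zeros in that column are the intersection.
  x = 0: f ≡ 0 at y ∈ {1}; g ≡ 0 at y ∈ {1, 3}; common: {1}.
  x = 1: f ≡ 0 at y ∈ {2}; g ≡ 0 at y ∈ {3, 5}; common: ∅.
  x = 2: f ≡ 0 at y ∈ {3}; g ≡ 0 at y ∈ ∅; common: ∅.
  x = 3: f ≡ 0 at y ∈ {4}; g ≡ 0 at y ∈ ∅; common: ∅.
  x = 4: f ≡ 0 at y ∈ {5}; g ≡ 0 at y ∈ {1, 5}; common: {5}.
  x = 5: f ≡ 0 at y ∈ {6}; g ≡ 0 at y ∈ ∅; common: ∅.
  x = 6: f ≡ 0 at y ∈ {0}; g ≡ 0 at y ∈ ∅; common: ∅.
Collecting: common zeros = {(0, 1), (4, 5)}, so the count is 2.
Comparison with the Bézout bound: 2 ≤ 2 = deg(f)·deg(g), as expected for curves with no common component (the bound is attained).


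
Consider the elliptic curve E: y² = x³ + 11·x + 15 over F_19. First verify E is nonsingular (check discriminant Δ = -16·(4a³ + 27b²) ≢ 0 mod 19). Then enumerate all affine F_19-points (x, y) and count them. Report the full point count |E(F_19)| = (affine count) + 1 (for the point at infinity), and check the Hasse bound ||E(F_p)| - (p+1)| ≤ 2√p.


Affine points = {(2, 8), (2, 11), (4, 3), (4, 16), (5, 9), (5, 10), (7, 6), (7, 13), (8, 8), (8, 11), (9, 8), (9, 11), (10, 2), (10, 17), (11, 2), (11, 17), (14, 5), (14, 14), (17, 2), (17, 17)}; affine count = 20; |E(F_19)| = 21.

Discriminant check: Δ ∝ 4a³ + 27b² = 4·11³ + 27·15² = 4·1331 + 27·225 ≡ 18 (mod 19). Nonzero ⇒ E is nonsingular.
For each x ∈ F_19, compute rhs = x³ + 11·x + 15 mod 19, then count y ∈ F_19 with y² ≡ rhs.
  x = 0: rhs = 15, matching y values: none (0 points).
  x = 1: rhs = 8, matching y values: none (0 points).
  x = 2: rhs = 7, matching y values: 8, 11 (2 points).
  x = 3: rhs = 18, matching y values: none (0 points).
  x = 4: rhs = 9, matching y values: 3, 16 (2 points).
  x = 5: rhs = 5, matching y values: 9, 10 (2 points).
  x = 6: rhs = 12, matching y values: none (0 points).
  x = 7: rhs = 17, matching y values: 6, 13 (2 points).
  x = 8: rhs = 7, matching y values: 8, 11 (2 points).
  x = 9: rhs = 7, matching y values: 8, 11 (2 points).
  x = 10: rhs = 4, matching y values: 2, 17 (2 points).
  x = 11: rhs = 4, matching y values: 2, 17 (2 points).
  x = 12: rhs = 13, matching y values: none (0 points).
  x = 13: rhs = 18, matching y values: none (0 points).
  x = 14: rhs = 6, matching y values: 5, 14 (2 points).
  x = 15: rhs = 2, matching y values: none (0 points).
  x = 16: rhs = 12, matching y values: none (0 points).
  x = 17: rhs = 4, matching y values: 2, 17 (2 points).
  x = 18: rhs = 3, matching y values: none (0 points).
Total affine count: 20.
Full point count |E(F_19)| = 20 + 1 = 21.
Hasse bound: |21 − (19+1)| = |1| = 1 ≤ 2√19 ≈ 8.7178 ✓.


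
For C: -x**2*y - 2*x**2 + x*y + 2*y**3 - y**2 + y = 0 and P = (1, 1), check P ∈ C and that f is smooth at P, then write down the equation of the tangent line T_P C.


Tangent line at P: -5*x + 5*y = 0.

Step 1: f(1, 1) = 0, so P lies on C.
Step 2: partial derivatives
  f_x(x, y) = -2*x*y - 4*x + y, f_y(x, y) = -x**2 + x + 6*y**2 - 2*y + 1.
  f_x(P) = -5, f_y(P) = 5 (gradient nonzero, so P is smooth).
Step 3: tangent line at P: -5·(x − 1) + 5·(y − 1) = 0.
Expanding: -5*x + 5*y = 0.


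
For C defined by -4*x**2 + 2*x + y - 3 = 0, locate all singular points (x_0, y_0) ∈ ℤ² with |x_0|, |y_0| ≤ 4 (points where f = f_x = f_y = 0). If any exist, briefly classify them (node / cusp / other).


No singular points in the scanned grid; C is smooth there.

Compute partial derivatives:
  f_x = 2 - 8*x.
  f_y = 1.
f_y = 1 is a nonzero constant, so f_y never vanishes: no point (x, y) can satisfy f = f_x = f_y = 0. In particular no (x, y) ∈ {−4, ..., 4}² is singular; the curve is smooth.


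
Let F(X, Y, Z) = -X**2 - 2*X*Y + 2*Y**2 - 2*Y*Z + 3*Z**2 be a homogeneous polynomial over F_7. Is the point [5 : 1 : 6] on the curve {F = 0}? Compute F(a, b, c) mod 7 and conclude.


F(5,1,6) ≡ 0 (mod 7); P is on the curve.

Evaluate F(5, 1, 6) term-by-term (mod 7).
  -X**2 ↦ -1·25·1·1 = -25
  -2*X*Y ↦ -2·5·1·1 = -10
  2*Y**2 ↦ 2·1·1·1 = 2
  -2*Y*Z ↦ -2·1·1·6 = -12
  3*Z**2 ↦ 3·1·1·36 = 108
Sum: F(5, 1, 6) = (-25) + (-10) + (2) + (-12) + (108) = 63.
Reducing mod 7: 63 ≡ 0 (mod 7).
Since F(a, b, c) ≡ 0 (mod 7), P lies on the curve.


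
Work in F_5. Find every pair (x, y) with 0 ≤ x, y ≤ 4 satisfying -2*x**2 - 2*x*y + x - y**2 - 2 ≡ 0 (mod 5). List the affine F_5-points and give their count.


Affine F_5-points: {(2, 2), (2, 4), (4, 0), (4, 2)}; count = 4.

For each of the 25 pairs (x, y) ∈ F_5², evaluate f(x, y) mod 5. Record the zeros.
  x = 0: [0↦3, 1↦2, 2↦4, 3↦4, 4↦2]  zeros at y ∈ ∅
  x = 1: [0↦2, 1↦4, 2↦4, 3↦2, 4↦3]  zeros at y ∈ ∅
  x = 2: [0↦2, 1↦2, 2↦0, 3↦1, 4↦0]  zeros at y ∈ {2, 4}
  x = 3: [0↦3, 1↦1, 2↦2, 3↦1, 4↦3]  zeros at y ∈ ∅
  x = 4: [0↦0, 1↦1, 2↦0, 3↦2, 4↦2]  zeros at y ∈ {0, 2}
Collecting zeros: affine points = {(2, 2), (2, 4), (4, 0), (4, 2)}.
Total count |C(F_5)_aff| = 4.
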